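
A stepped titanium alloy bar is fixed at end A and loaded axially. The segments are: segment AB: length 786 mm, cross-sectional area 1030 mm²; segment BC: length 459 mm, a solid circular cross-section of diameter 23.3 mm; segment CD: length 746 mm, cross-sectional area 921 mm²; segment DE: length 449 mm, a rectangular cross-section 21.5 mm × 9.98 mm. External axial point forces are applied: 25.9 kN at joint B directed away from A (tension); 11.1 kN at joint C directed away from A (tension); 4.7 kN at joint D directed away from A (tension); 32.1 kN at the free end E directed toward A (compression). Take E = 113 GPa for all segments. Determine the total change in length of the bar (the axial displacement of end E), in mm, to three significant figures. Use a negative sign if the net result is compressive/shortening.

-0.881 mm

Internal axial forces (sectioning from the free end, tension +): N_DE = -32.1 kN, N_CD = -27.4 kN, N_BC = -16.3 kN, N_AB = 9.6 kN.
A_BC = 426.4 mm².
A_DE = 214.6 mm².
δ_AB = 9600·786/(1030·113000) = 0.06483 mm
δ_BC = -16300·459/(426.4·113000) = -0.1553 mm
δ_CD = -27400·746/(921·113000) = -0.1964 mm
δ_DE = -32100·449/(214.6·113000) = -0.5944 mm
δ = Σδ_i = -0.8813 mm.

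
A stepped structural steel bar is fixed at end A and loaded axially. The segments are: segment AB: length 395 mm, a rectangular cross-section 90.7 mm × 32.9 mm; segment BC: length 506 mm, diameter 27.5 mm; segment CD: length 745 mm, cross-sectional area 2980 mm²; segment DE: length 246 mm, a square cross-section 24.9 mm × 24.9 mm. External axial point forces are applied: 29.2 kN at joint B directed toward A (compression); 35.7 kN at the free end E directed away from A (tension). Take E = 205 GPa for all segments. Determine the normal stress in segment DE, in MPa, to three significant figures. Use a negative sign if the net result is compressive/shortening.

57.6 MPa

Internal axial forces (sectioning from the free end, tension +): N_DE = 35.7 kN, N_CD = 35.7 kN, N_BC = 35.7 kN, N_AB = 6.5 kN.
A_DE = 620 mm².
σ_DE = N_DE/A_DE = 35700/620 = 57.58 MPa.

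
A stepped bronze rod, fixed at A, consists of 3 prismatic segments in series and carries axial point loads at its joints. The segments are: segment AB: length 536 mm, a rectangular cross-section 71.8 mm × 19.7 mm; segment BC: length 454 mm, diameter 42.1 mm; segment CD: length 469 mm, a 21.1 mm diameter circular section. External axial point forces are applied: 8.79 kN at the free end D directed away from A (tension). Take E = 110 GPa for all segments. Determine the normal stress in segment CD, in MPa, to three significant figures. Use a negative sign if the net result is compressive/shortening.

Internal axial forces (sectioning from the free end, tension +): N_CD = 8.79 kN, N_BC = 8.79 kN, N_AB = 8.79 kN.
A_CD = 349.7 mm².
σ_CD = N_CD/A_CD = 8790/349.7 = 25.14 MPa.

25.1 MPa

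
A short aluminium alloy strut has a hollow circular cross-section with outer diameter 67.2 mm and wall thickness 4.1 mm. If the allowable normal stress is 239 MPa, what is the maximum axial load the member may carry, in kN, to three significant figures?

194 kN

A = 812.8 mm².
P_max = σ_allow · A = 239 · 812.8 = 194200 N = 194.2 kN.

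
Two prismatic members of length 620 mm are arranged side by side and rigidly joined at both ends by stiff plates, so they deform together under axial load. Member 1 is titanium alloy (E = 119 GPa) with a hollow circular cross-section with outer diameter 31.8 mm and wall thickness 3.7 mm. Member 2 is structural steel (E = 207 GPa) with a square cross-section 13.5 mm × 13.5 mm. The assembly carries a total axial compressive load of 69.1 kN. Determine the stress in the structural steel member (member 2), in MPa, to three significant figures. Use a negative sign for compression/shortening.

-187 MPa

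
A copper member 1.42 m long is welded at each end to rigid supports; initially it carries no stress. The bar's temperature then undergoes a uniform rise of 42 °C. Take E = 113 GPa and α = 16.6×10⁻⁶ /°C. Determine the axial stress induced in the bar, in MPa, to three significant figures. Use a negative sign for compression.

-78.8 MPa

Free thermal expansion αLΔT = 16.6e-6 · 1420 · 42 = 0.99 mm.
The walls impose strain ε = −(0.99)/1420 = -6.9720e-04; σ = Eε = 113000 · -6.9720e-04 = -78.78 MPa.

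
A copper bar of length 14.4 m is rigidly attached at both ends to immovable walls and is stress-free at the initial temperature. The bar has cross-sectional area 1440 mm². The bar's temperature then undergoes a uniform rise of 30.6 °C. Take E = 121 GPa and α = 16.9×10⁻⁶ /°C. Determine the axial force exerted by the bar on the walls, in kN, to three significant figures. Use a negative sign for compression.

Free thermal expansion αLΔT = 16.9e-6 · 14400 · 30.6 = 7.447 mm.
The walls impose strain ε = −(7.447)/14400 = -5.1714e-04; σ = Eε = 121000 · -5.1714e-04 = -62.57 MPa.
Wall reaction R = σ·A = -62.57·1440 = -90110 N = -90.11 kN.

-90.1 kN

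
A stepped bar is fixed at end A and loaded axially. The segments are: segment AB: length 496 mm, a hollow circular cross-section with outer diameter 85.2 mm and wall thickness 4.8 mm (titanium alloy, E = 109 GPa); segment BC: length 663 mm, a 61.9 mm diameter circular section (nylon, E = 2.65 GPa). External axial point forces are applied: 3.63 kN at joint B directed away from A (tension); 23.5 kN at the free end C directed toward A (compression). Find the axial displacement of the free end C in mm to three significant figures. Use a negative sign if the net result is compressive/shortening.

Internal axial forces (sectioning from the free end, tension +): N_BC = -23.5 kN, N_AB = -19.87 kN.
A_AB = 1212 mm².
A_BC = 3009 mm².
δ_AB = -19870·496/(1212·109000) = -0.07458 mm
δ_BC = -23500·663/(3009·2650) = -1.954 mm
δ = Σδ_i = -2.028 mm.

-2.03 mm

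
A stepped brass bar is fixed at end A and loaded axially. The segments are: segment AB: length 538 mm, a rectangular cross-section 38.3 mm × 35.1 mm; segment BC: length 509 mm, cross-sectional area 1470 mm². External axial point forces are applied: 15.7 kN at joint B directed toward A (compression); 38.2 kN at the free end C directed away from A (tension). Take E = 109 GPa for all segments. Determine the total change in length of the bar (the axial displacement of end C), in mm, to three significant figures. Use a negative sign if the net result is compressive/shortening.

Internal axial forces (sectioning from the free end, tension +): N_BC = 38.2 kN, N_AB = 22.5 kN.
A_AB = 1344 mm².
δ_AB = 22500·538/(1344·109000) = 0.08261 mm
δ_BC = 38200·509/(1470·109000) = 0.1213 mm
δ = Σδ_i = 0.204 mm.

0.204 mm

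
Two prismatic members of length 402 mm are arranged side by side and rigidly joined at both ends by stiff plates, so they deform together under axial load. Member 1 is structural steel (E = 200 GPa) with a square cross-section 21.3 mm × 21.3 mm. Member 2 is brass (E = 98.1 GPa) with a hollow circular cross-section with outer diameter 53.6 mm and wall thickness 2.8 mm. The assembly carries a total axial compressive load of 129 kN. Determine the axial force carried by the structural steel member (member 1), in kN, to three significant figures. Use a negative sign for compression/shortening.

-87.0 kN

A_1 = 453.7 mm².
A_2 = 446.9 mm².
Equal strain + equilibrium ⇒ each member carries load in proportion to AE: A₁E₁ = 90740000 N, A₂E₂ = 43840000 N, ΣAE = 134600000 N.
F₁ = P·A₁E₁/ΣAE = -129000·90740000/134600000 = -86980 N.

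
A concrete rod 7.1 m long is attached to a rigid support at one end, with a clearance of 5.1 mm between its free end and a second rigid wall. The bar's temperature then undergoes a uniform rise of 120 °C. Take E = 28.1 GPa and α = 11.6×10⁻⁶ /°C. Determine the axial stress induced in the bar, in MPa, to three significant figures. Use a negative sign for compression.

-18.9 MPa

Free thermal expansion αLΔT = 11.6e-6 · 7100 · 120 = 9.883 mm.
The walls engage after the gap closes; constrained expansion = 9.883 − 5.1 = 4.783 mm.
The walls impose strain ε = −(4.783)/7100 = -6.7369e-04; σ = Eε = 28100 · -6.7369e-04 = -18.93 MPa.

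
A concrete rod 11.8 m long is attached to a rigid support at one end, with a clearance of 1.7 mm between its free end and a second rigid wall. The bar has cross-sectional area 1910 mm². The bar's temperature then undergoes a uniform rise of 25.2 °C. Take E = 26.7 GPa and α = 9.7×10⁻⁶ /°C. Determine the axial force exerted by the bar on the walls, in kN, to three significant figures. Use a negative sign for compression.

-5.12 kN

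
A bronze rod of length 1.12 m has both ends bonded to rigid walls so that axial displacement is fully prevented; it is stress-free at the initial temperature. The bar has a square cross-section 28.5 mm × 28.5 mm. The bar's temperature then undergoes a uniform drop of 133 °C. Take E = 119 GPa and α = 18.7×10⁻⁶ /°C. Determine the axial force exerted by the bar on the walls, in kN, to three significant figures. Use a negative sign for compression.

240 kN

Free thermal expansion αLΔT = 18.7e-6 · 1120 · -133 = -2.786 mm.
The walls impose strain ε = −(-2.786)/1120 = 2.4871e-03; σ = Eε = 119000 · 2.4871e-03 = 296 MPa.
Wall reaction R = σ·A = 296·812.2 = 240400 N = 240.4 kN.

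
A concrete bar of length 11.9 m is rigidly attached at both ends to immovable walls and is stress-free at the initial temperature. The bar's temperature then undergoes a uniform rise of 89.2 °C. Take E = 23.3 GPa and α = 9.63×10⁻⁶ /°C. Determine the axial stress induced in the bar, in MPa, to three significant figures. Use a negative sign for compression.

Free thermal expansion αLΔT = 9.63e-6 · 11900 · 89.2 = 10.22 mm.
The walls impose strain ε = −(10.22)/11900 = -8.5900e-04; σ = Eε = 23300 · -8.5900e-04 = -20.01 MPa.

-20.0 MPa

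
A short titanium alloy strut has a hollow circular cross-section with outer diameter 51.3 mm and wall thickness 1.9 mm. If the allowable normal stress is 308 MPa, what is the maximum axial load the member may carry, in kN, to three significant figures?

A = 294.9 mm².
P_max = σ_allow · A = 308 · 294.9 = 90820 N = 90.82 kN.

90.8 kN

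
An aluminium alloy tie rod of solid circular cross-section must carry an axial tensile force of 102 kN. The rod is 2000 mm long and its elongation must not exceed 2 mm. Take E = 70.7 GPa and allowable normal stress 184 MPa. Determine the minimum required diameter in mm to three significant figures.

42.9 mm

Required area A ≥ P/σ_allow = 102000/184 = 554.3 mm².
For a solid circular section, d ≥ √(4A/π) = 26.57 mm.
Elongation limit: A ≥ PL/(Eδ_allow) = 102000·2000/(70700·2) = 1443 mm² ⇒ d ≥ 42.86 mm.
The elongation limit governs.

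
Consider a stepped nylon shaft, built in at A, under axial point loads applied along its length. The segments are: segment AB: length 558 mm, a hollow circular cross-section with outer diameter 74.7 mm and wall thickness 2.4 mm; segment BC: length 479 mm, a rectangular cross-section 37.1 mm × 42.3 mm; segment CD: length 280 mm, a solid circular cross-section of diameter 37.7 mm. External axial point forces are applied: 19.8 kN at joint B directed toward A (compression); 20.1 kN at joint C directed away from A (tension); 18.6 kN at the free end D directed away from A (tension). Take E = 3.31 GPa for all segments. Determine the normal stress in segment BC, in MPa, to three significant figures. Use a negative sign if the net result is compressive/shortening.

Internal axial forces (sectioning from the free end, tension +): N_CD = 18.6 kN, N_BC = 38.7 kN, N_AB = 18.9 kN.
A_BC = 1569 mm².
σ_BC = N_BC/A_BC = 38700/1569 = 24.66 MPa.

24.7 MPa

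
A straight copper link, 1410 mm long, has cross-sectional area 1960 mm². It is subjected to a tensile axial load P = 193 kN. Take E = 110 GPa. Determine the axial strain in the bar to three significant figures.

σ = N/A = 98.47 MPa; ε = σ/E = 98.47/110000 = 8.952e-04.

8.95e-04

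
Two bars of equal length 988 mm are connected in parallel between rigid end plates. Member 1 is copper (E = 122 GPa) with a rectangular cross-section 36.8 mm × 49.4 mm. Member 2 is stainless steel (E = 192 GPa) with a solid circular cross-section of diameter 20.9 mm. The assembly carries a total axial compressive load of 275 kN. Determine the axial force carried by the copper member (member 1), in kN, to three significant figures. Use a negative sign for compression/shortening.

-212 kN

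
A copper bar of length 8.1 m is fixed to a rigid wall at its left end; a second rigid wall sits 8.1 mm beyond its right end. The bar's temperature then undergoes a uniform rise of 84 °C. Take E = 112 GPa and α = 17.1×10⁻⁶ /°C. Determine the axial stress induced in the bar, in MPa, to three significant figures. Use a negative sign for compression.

Free thermal expansion αLΔT = 17.1e-6 · 8100 · 84 = 11.63 mm.
The walls engage after the gap closes; constrained expansion = 11.63 − 8.1 = 3.535 mm.
The walls impose strain ε = −(3.535)/8100 = -4.3640e-04; σ = Eε = 112000 · -4.3640e-04 = -48.88 MPa.

-48.9 MPa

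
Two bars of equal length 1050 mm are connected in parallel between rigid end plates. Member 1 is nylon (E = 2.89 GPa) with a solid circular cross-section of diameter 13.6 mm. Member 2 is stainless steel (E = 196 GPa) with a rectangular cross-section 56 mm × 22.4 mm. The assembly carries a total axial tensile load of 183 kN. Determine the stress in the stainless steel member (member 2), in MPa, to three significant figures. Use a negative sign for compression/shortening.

146 MPa

A_1 = 145.3 mm².
A_2 = 1254 mm².
Equal strain + equilibrium ⇒ each member carries load in proportion to AE: A₁E₁ = 419800 N, A₂E₂ = 245900000 N, ΣAE = 246300000 N.
σ₂ = P·E₂/ΣAE = 183000·196000/246300000 = 145.6 MPa.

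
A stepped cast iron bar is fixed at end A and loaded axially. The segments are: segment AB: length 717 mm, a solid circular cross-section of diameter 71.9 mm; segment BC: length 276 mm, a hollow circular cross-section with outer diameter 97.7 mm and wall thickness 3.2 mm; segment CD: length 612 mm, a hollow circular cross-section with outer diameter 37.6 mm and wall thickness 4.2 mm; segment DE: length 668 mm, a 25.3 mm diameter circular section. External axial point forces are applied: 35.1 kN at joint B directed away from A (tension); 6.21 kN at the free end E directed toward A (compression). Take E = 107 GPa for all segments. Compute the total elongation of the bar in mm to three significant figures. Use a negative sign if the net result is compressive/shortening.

-0.127 mm

Internal axial forces (sectioning from the free end, tension +): N_DE = -6.21 kN, N_CD = -6.21 kN, N_BC = -6.21 kN, N_AB = 28.89 kN.
A_AB = 4060 mm².
A_BC = 950 mm².
A_CD = 440.7 mm².
A_DE = 502.7 mm².
δ_AB = 28890·717/(4060·107000) = 0.04768 mm
δ_BC = -6210·276/(950·107000) = -0.01686 mm
δ_CD = -6210·612/(440.7·107000) = -0.0806 mm
δ_DE = -6210·668/(502.7·107000) = -0.07712 mm
δ = Σδ_i = -0.1269 mm.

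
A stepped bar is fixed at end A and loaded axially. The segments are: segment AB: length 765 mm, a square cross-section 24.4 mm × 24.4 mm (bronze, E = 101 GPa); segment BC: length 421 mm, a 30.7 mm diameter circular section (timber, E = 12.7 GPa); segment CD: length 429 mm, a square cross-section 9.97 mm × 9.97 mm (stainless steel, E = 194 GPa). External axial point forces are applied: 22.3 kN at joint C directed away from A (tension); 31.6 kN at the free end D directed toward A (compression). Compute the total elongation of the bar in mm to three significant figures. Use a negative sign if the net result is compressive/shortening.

Internal axial forces (sectioning from the free end, tension +): N_CD = -31.6 kN, N_BC = -9.3 kN, N_AB = -9.3 kN.
A_AB = 595.4 mm².
A_BC = 740.2 mm².
A_CD = 99.4 mm².
δ_AB = -9300·765/(595.4·101000) = -0.1183 mm
δ_BC = -9300·421/(740.2·12700) = -0.4165 mm
δ_CD = -31600·429/(99.4·194000) = -0.703 mm
δ = Σδ_i = -1.238 mm.

-1.24 mm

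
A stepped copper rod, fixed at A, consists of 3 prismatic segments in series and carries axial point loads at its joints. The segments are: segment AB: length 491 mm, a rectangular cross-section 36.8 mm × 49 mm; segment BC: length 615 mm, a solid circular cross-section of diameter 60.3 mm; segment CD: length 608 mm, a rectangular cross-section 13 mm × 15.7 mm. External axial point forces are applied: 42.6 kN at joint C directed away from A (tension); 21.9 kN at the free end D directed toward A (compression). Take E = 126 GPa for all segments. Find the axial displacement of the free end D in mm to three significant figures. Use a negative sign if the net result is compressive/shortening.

-0.438 mm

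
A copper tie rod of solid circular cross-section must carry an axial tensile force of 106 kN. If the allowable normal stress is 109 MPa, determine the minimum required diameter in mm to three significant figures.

Required area A ≥ P/σ_allow = 106000/109 = 972.5 mm².
For a solid circular section, d ≥ √(4A/π) = 35.19 mm.

35.2 mm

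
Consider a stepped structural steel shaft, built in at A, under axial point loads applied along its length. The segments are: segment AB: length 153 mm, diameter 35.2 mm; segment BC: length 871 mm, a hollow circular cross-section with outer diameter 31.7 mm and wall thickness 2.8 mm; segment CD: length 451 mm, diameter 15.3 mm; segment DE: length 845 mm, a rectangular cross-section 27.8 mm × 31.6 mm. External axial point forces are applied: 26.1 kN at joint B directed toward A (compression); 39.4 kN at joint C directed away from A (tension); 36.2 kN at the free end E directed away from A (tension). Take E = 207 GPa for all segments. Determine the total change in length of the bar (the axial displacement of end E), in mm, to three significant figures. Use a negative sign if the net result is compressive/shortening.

1.89 mm

Internal axial forces (sectioning from the free end, tension +): N_DE = 36.2 kN, N_CD = 36.2 kN, N_BC = 75.6 kN, N_AB = 49.5 kN.
A_AB = 973.1 mm².
A_BC = 254.2 mm².
A_CD = 183.9 mm².
A_DE = 878.5 mm².
δ_AB = 49500·153/(973.1·207000) = 0.0376 mm
δ_BC = 75600·871/(254.2·207000) = 1.251 mm
δ_CD = 36200·451/(183.9·207000) = 0.429 mm
δ_DE = 36200·845/(878.5·207000) = 0.1682 mm
δ = Σδ_i = 1.886 mm.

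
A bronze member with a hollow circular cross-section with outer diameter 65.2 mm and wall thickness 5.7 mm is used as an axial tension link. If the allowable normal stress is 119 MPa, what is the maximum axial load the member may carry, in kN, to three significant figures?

127 kN

A = 1065 mm².
P_max = σ_allow · A = 119 · 1065 = 126800 N = 126.8 kN.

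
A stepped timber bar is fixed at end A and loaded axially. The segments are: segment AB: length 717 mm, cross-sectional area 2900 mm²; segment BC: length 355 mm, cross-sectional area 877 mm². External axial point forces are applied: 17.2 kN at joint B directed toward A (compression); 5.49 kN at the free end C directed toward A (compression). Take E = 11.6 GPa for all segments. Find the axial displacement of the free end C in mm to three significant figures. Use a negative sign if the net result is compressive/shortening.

Internal axial forces (sectioning from the free end, tension +): N_BC = -5.49 kN, N_AB = -22.69 kN.
δ_AB = -22690·717/(2900·11600) = -0.4836 mm
δ_BC = -5490·355/(877·11600) = -0.1916 mm
δ = Σδ_i = -0.6752 mm.

-0.675 mm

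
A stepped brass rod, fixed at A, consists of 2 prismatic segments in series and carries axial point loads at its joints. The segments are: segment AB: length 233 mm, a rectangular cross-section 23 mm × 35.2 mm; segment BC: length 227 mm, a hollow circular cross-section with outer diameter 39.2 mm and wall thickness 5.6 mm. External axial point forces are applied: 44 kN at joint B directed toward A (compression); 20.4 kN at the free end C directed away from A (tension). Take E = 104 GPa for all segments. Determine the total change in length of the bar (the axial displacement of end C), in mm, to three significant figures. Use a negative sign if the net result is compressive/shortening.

0.0100 mm

Internal axial forces (sectioning from the free end, tension +): N_BC = 20.4 kN, N_AB = -23.6 kN.
A_AB = 809.6 mm².
A_BC = 591.1 mm².
δ_AB = -23600·233/(809.6·104000) = -0.06531 mm
δ_BC = 20400·227/(591.1·104000) = 0.07533 mm
δ = Σδ_i = 0.01002 mm.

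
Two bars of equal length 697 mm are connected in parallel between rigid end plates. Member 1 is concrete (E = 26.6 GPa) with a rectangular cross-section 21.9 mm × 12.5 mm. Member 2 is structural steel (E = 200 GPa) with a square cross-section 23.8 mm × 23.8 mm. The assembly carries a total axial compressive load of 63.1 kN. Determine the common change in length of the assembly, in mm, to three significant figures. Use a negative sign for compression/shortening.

-0.365 mm

A_1 = 273.8 mm².
A_2 = 566.4 mm².
Equal strain + equilibrium ⇒ each member carries load in proportion to AE: A₁E₁ = 7282000 N, A₂E₂ = 113300000 N, ΣAE = 120600000 N.
δ = PL/ΣAE = -63100·697/120600000 = -0.3648 mm.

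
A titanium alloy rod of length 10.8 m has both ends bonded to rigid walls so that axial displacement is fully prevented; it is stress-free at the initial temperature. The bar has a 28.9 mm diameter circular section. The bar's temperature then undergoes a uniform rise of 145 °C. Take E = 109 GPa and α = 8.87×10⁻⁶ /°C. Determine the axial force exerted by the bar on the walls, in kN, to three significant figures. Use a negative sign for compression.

-92.0 kN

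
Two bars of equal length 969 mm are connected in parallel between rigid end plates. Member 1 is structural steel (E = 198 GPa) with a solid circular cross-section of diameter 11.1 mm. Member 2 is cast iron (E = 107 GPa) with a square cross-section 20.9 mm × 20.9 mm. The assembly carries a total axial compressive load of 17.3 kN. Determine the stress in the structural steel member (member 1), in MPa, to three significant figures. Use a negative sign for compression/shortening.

-52.0 MPa

A_1 = 96.77 mm².
A_2 = 436.8 mm².
Equal strain + equilibrium ⇒ each member carries load in proportion to AE: A₁E₁ = 19160000 N, A₂E₂ = 46740000 N, ΣAE = 65900000 N.
σ₁ = P·E₁/ΣAE = -17300·198000/65900000 = -51.98 MPa.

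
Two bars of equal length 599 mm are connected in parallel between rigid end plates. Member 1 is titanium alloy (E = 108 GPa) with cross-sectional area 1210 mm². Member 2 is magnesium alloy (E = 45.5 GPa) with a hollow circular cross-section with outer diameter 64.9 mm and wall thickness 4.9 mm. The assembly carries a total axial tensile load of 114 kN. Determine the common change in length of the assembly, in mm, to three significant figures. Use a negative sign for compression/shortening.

0.395 mm

A_2 = 923.6 mm².
Equal strain + equilibrium ⇒ each member carries load in proportion to AE: A₁E₁ = 130700000 N, A₂E₂ = 42030000 N, ΣAE = 172700000 N.
δ = PL/ΣAE = 114000·599/172700000 = 0.3954 mm.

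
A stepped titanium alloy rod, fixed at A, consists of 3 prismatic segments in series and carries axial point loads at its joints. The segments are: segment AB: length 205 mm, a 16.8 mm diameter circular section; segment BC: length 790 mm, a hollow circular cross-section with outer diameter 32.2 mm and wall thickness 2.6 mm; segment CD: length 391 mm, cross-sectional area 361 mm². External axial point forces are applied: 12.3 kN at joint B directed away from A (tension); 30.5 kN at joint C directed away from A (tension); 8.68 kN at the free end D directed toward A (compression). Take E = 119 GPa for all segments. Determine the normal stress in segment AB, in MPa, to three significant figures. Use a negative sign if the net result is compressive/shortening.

154 MPa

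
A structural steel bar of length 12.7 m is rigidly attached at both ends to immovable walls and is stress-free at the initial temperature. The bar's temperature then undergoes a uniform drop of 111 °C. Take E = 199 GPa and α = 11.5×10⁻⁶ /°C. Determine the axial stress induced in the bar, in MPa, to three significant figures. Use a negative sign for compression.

254 MPa

Free thermal expansion αLΔT = 11.5e-6 · 12700 · -111 = -16.21 mm.
The walls impose strain ε = −(-16.21)/12700 = 1.2765e-03; σ = Eε = 199000 · 1.2765e-03 = 254 MPa.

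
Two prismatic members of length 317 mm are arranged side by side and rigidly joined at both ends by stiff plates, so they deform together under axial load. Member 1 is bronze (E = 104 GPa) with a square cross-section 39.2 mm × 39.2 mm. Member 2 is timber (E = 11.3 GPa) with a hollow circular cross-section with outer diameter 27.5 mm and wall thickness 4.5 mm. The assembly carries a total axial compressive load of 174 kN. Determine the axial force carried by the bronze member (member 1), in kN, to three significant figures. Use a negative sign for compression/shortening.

A_1 = 1537 mm².
A_2 = 325.2 mm².
Equal strain + equilibrium ⇒ each member carries load in proportion to AE: A₁E₁ = 159800000 N, A₂E₂ = 3674000 N, ΣAE = 163500000 N.
F₁ = P·A₁E₁/ΣAE = -174000·159800000/163500000 = -170100 N.

-170 kN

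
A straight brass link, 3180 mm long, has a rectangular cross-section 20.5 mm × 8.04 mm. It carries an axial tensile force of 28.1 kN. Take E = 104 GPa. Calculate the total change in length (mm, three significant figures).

5.21 mm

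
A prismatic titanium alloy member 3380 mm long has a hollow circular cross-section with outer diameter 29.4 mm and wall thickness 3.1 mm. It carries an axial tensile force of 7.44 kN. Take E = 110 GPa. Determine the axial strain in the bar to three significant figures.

A = 256.1 mm².
σ = N/A = 29.05 MPa; ε = σ/E = 29.05/110000 = 2.641e-04.

2.64e-04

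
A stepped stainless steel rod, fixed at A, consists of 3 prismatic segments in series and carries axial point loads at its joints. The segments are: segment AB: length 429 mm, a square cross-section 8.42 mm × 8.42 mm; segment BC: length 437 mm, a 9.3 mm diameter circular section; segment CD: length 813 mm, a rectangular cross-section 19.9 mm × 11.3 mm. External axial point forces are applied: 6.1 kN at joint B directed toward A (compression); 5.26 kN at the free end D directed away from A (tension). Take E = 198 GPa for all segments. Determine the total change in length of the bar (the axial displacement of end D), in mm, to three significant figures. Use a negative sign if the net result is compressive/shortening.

0.241 mm

Internal axial forces (sectioning from the free end, tension +): N_CD = 5.26 kN, N_BC = 5.26 kN, N_AB = -0.84 kN.
A_AB = 70.9 mm².
A_BC = 67.93 mm².
A_CD = 224.9 mm².
δ_AB = -840·429/(70.9·198000) = -0.02567 mm
δ_BC = 5260·437/(67.93·198000) = 0.1709 mm
δ_CD = 5260·813/(224.9·198000) = 0.09605 mm
δ = Σδ_i = 0.2413 mm.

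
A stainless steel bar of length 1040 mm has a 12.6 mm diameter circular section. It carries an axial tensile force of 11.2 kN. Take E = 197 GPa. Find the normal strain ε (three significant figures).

4.56e-04

A = 124.7 mm².
σ = N/A = 89.82 MPa; ε = σ/E = 89.82/197000 = 4.560e-04.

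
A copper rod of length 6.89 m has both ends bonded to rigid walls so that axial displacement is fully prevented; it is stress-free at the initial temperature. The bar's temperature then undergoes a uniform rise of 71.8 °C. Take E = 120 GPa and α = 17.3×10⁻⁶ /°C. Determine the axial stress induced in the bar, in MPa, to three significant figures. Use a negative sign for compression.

Free thermal expansion αLΔT = 17.3e-6 · 6890 · 71.8 = 8.558 mm.
The walls impose strain ε = −(8.558)/6890 = -1.2421e-03; σ = Eε = 120000 · -1.2421e-03 = -149.1 MPa.

-149 MPa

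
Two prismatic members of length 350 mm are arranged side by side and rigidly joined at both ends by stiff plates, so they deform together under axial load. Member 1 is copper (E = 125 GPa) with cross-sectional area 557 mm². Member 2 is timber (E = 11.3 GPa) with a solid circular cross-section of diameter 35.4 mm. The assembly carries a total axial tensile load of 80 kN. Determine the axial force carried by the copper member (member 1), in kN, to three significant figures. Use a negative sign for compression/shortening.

A_2 = 984.2 mm².
Equal strain + equilibrium ⇒ each member carries load in proportion to AE: A₁E₁ = 69620000 N, A₂E₂ = 11120000 N, ΣAE = 80750000 N.
F₁ = P·A₁E₁/ΣAE = 80000·69620000/80750000 = 68980 N.

69.0 kN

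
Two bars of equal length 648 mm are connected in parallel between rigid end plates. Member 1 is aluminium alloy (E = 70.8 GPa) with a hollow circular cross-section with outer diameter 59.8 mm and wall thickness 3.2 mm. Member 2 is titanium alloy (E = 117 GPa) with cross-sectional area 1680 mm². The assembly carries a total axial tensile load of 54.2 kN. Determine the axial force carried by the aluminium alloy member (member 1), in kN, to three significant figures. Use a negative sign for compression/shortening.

9.22 kN

A_1 = 569 mm².
Equal strain + equilibrium ⇒ each member carries load in proportion to AE: A₁E₁ = 40290000 N, A₂E₂ = 196600000 N, ΣAE = 236800000 N.
F₁ = P·A₁E₁/ΣAE = 54200·40290000/236800000 = 9219 N.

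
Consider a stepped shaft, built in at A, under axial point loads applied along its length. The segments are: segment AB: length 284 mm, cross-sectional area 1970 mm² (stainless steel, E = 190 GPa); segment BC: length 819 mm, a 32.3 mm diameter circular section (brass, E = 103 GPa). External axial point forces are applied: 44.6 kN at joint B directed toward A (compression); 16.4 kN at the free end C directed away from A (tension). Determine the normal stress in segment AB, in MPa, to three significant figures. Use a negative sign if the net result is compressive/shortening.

Internal axial forces (sectioning from the free end, tension +): N_BC = 16.4 kN, N_AB = -28.2 kN.
σ_AB = N_AB/A_AB = -28200/1970 = -14.31 MPa.

-14.3 MPa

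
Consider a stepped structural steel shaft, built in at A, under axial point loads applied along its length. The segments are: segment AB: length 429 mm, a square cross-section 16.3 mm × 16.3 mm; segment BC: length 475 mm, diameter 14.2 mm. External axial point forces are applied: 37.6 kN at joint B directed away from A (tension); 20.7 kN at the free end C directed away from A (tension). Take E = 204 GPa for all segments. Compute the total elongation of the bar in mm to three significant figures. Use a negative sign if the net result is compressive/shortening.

Internal axial forces (sectioning from the free end, tension +): N_BC = 20.7 kN, N_AB = 58.3 kN.
A_AB = 265.7 mm².
A_BC = 158.4 mm².
δ_AB = 58300·429/(265.7·204000) = 0.4614 mm
δ_BC = 20700·475/(158.4·204000) = 0.3043 mm
δ = Σδ_i = 0.7658 mm.

0.766 mm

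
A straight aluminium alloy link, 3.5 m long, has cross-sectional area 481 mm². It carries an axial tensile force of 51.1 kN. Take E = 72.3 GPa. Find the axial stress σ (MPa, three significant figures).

106 MPa

σ = N/A = 51100/481 = 106.2 MPa.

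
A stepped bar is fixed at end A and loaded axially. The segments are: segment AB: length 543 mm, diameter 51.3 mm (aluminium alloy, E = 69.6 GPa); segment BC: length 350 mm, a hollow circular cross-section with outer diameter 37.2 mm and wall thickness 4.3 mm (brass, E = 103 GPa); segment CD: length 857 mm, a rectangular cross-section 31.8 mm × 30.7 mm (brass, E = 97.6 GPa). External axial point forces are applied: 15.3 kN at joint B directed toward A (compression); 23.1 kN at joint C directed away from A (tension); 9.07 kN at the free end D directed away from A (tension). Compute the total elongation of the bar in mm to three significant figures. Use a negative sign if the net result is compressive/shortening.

0.391 mm

Internal axial forces (sectioning from the free end, tension +): N_CD = 9.07 kN, N_BC = 32.17 kN, N_AB = 16.87 kN.
A_AB = 2067 mm².
A_BC = 444.4 mm².
A_CD = 976.3 mm².
δ_AB = 16870·543/(2067·69600) = 0.06368 mm
δ_BC = 32170·350/(444.4·103000) = 0.246 mm
δ_CD = 9070·857/(976.3·97600) = 0.08158 mm
δ = Σδ_i = 0.3912 mm.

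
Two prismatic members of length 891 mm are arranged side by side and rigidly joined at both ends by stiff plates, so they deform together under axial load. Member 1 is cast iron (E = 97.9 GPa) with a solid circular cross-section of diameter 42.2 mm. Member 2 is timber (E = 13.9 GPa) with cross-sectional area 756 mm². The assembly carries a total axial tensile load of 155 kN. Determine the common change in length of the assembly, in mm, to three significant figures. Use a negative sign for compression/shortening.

0.937 mm

A_1 = 1399 mm².
Equal strain + equilibrium ⇒ each member carries load in proportion to AE: A₁E₁ = 136900000 N, A₂E₂ = 10510000 N, ΣAE = 147400000 N.
δ = PL/ΣAE = 155000·891/147400000 = 0.9367 mm.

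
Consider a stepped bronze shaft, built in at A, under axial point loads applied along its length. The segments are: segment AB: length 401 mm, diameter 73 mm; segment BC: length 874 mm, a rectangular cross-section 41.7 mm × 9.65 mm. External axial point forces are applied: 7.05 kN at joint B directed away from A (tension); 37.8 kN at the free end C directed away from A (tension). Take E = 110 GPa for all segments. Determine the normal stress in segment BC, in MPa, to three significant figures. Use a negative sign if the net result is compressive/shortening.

93.9 MPa

Internal axial forces (sectioning from the free end, tension +): N_BC = 37.8 kN, N_AB = 44.85 kN.
A_BC = 402.4 mm².
σ_BC = N_BC/A_BC = 37800/402.4 = 93.94 MPa.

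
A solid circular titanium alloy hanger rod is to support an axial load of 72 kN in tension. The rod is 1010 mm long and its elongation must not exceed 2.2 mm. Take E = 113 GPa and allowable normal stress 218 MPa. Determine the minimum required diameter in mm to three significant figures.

20.5 mm

Required area A ≥ P/σ_allow = 72000/218 = 330.3 mm².
For a solid circular section, d ≥ √(4A/π) = 20.51 mm.
Elongation limit: A ≥ PL/(Eδ_allow) = 72000·1010/(113000·2.2) = 292.5 mm² ⇒ d ≥ 19.3 mm.
The stress limit governs.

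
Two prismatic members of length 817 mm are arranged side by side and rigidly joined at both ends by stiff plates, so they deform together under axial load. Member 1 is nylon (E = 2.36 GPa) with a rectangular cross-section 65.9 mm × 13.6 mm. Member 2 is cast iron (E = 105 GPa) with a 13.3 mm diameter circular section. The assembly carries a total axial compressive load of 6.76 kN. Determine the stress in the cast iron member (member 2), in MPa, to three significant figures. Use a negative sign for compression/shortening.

-42.5 MPa

A_1 = 896.2 mm².
A_2 = 138.9 mm².
Equal strain + equilibrium ⇒ each member carries load in proportion to AE: A₁E₁ = 2115000 N, A₂E₂ = 14590000 N, ΣAE = 16700000 N.
σ₂ = P·E₂/ΣAE = -6760·105000/16700000 = -42.5 MPa.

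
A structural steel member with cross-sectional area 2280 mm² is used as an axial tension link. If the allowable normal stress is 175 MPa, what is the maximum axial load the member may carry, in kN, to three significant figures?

399 kN

P_max = σ_allow · A = 175 · 2280 = 399000 N = 399 kN.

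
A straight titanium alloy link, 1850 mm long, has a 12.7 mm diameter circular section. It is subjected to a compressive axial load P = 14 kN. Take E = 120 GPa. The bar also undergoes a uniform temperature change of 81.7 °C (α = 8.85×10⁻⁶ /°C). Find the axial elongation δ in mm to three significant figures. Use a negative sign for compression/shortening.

-0.366 mm

A = 126.7 mm².
δ_mech = NL/(AE) = -14000·1850/(126.7·120000) = -1.704 mm.
δ_thermal = αLΔT = 8.85e-6·1850·81.7 = 1.338 mm.
δ = δ_mech + δ_thermal = -0.3662 mm.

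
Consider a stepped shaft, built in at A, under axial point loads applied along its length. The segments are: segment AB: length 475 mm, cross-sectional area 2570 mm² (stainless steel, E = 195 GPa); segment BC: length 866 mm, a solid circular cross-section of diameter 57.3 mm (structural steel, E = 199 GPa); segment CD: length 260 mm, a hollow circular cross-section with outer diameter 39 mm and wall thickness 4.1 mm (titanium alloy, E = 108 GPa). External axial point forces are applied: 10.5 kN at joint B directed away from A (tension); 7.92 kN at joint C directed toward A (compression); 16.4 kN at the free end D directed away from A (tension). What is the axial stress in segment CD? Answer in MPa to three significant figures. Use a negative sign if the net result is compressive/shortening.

Internal axial forces (sectioning from the free end, tension +): N_CD = 16.4 kN, N_BC = 8.48 kN, N_AB = 18.98 kN.
A_CD = 449.5 mm².
σ_CD = N_CD/A_CD = 16400/449.5 = 36.48 MPa.

36.5 MPa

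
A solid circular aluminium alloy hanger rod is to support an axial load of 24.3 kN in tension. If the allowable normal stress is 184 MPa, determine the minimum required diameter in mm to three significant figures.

13.0 mm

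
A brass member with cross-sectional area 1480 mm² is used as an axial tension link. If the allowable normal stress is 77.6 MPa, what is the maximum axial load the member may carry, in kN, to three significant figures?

P_max = σ_allow · A = 77.6 · 1480 = 114800 N = 114.8 kN.

115 kN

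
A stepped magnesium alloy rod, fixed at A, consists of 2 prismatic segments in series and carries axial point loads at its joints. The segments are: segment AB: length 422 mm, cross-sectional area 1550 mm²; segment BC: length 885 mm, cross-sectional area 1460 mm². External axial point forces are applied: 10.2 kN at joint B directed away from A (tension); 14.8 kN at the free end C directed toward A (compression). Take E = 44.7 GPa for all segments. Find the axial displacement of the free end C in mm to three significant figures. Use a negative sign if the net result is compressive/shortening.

-0.229 mm

Internal axial forces (sectioning from the free end, tension +): N_BC = -14.8 kN, N_AB = -4.6 kN.
δ_AB = -4600·422/(1550·44700) = -0.02802 mm
δ_BC = -14800·885/(1460·44700) = -0.2007 mm
δ = Σδ_i = -0.2287 mm.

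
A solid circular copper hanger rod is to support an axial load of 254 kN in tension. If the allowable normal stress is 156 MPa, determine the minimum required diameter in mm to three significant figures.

Required area A ≥ P/σ_allow = 254000/156 = 1628 mm².
For a solid circular section, d ≥ √(4A/π) = 45.53 mm.

45.5 mm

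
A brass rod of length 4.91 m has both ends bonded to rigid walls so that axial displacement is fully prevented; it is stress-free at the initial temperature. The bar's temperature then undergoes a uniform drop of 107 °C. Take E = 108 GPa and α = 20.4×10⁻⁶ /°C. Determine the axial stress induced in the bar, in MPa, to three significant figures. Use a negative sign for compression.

Free thermal expansion αLΔT = 20.4e-6 · 4910 · -107 = -10.72 mm.
The walls impose strain ε = −(-10.72)/4910 = 2.1828e-03; σ = Eε = 108000 · 2.1828e-03 = 235.7 MPa.

236 MPa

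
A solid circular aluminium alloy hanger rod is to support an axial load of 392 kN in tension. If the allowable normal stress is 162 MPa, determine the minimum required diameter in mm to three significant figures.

Required area A ≥ P/σ_allow = 392000/162 = 2420 mm².
For a solid circular section, d ≥ √(4A/π) = 55.51 mm.

55.5 mm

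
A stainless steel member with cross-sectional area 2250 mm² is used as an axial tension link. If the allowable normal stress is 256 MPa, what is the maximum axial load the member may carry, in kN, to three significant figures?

P_max = σ_allow · A = 256 · 2250 = 576000 N = 576 kN.

576 kN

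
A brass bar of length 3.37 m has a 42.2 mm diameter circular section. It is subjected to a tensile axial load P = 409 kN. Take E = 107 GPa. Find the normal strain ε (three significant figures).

A = 1399 mm².
σ = N/A = 292.4 MPa; ε = σ/E = 292.4/107000 = 2.733e-03.

0.00273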